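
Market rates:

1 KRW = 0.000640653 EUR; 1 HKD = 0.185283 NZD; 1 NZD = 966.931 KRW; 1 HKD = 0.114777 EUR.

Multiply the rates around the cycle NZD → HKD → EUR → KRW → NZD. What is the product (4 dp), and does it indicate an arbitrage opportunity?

Around NZD → HKD → EUR → KRW → NZD: 1 ÷ 0.185283 × 0.114777 ÷ 0.000640653 ÷ 966.931 = 1.000002
Product ≈ 1 (deviation 0.000%, within rounding noise).

1.0000 (no arbitrage)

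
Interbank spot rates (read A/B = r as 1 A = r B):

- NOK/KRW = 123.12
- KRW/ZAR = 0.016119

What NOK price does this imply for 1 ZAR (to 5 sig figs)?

1 ZAR ÷ 0.016119 = 62.0386 KRW
62.0386 KRW ÷ 123.12 = 0.503887 NOK

ZAR/NOK = 0.50389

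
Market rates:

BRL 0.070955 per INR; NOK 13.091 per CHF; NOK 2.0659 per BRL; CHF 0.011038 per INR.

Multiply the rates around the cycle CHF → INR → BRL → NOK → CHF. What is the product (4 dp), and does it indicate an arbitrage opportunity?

Around CHF → INR → BRL → NOK → CHF: 1 ÷ 0.011038 × 0.070955 × 2.0659 ÷ 13.091 = 1.014446
Product > 1; profitable direction is CHF → INR → BRL → NOK → CHF.

1.0144 (arbitrage exists)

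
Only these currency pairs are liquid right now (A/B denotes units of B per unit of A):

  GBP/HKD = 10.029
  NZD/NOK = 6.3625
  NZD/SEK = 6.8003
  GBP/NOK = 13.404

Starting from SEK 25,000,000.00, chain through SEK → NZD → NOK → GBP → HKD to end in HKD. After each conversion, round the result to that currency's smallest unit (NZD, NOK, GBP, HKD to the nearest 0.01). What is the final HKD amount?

SEK 25,000,000.00 ÷ 6.8003 = NZD 3,676,308.40
NZD 3,676,308.40 × 6.3625 = NOK 23,390,512.20
NOK 23,390,512.20 ÷ 13.404 = GBP 1,745,039.70
GBP 1,745,039.70 × 10.029 = HKD 17,501,003.15

HKD 17,501,003.15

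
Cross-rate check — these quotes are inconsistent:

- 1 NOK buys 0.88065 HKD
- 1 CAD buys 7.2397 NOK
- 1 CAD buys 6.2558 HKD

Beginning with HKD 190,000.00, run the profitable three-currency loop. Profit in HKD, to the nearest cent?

Profitable loop is HKD → CAD → NOK → HKD:
HKD 190,000.00 ÷ 6.2558 = CAD 30,371.81
CAD 30,371.81 × 7.2397 = NOK 219,882.83
NOK 219,882.83 × 0.88065 = HKD 193,639.81
Profit = HKD 193,639.81 − HKD 190,000.00

Profit: HKD 3,639.81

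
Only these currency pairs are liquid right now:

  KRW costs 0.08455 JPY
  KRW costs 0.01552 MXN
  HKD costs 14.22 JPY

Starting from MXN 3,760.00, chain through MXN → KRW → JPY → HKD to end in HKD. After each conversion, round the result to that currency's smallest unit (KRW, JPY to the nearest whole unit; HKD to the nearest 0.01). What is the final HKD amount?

HKD 1,440.51

MXN 3,760.00 ÷ 0.01552 = KRW 242,268
KRW 242,268 × 0.08455 = JPY 20,484
JPY 20,484 ÷ 14.22 = HKD 1,440.51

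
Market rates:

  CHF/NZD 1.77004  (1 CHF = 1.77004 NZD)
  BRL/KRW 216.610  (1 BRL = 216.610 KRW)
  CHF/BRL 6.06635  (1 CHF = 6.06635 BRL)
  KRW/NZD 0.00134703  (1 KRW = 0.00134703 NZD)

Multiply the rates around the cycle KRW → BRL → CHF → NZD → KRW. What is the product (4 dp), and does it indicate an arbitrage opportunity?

1.0000 (no arbitrage)

Around KRW → BRL → CHF → NZD → KRW: 1 ÷ 216.610 ÷ 6.06635 × 1.77004 ÷ 0.00134703 = 1.000000
Product ≈ 1 (deviation 0.000%, within rounding noise).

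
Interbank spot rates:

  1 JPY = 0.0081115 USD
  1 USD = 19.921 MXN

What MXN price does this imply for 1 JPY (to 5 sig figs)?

1 JPY × 0.0081115 = 0.0081115 USD
0.0081115 USD × 19.921 = 0.161589 MXN

JPY/MXN = 0.16159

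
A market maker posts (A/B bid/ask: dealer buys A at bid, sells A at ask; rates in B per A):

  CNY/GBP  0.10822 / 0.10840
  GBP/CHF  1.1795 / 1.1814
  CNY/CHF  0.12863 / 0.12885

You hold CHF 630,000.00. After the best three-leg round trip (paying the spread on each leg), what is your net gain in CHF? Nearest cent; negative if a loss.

Net profit: CHF 2,785.57

Best loop CHF → GBP → CNY → CHF:
CHF 630,000.00 ÷ 1.1814 (buy GBP at ask) = GBP 533,265.62
GBP 533,265.62 ÷ 0.10840 (buy CNY at ask) = CNY 4,919,424.51
CNY 4,919,424.51 × 0.12863 (sell CNY at bid) = CHF 632,785.57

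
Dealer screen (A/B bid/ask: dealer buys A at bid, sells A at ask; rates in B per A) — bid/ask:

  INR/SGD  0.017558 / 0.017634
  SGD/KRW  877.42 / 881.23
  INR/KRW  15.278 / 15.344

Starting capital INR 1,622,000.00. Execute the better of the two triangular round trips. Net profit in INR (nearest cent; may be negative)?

Best loop INR → SGD → KRW → INR:
INR 1,622,000.00 × 0.017558 (sell INR at bid) = SGD 28,479.08
SGD 28,479.08 × 877.42 (sell SGD at bid) = KRW 24,988,111
KRW 24,988,111 ÷ 15.344 (buy INR at ask) = INR 1,628,526.52

Net profit: INR 6,526.52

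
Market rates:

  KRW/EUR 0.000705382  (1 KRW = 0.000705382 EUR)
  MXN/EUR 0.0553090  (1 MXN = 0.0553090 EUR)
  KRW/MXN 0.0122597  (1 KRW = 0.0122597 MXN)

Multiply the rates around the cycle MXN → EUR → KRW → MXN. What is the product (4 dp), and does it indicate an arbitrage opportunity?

0.9613 (arbitrage exists)

Around MXN → EUR → KRW → MXN: 1 × 0.0553090 ÷ 0.000705382 × 0.0122597 = 0.961283
Product < 1; profitable direction is MXN → KRW → EUR → MXN.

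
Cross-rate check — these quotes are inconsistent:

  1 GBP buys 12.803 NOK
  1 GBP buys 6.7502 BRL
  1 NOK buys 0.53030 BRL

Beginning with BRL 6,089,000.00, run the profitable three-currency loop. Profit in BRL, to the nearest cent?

Profitable loop is BRL → GBP → NOK → BRL:
BRL 6,089,000.00 ÷ 6.7502 = GBP 902,047.35
GBP 902,047.35 × 12.803 = NOK 11,548,912.18
NOK 11,548,912.18 × 0.53030 = BRL 6,124,388.13
Profit = BRL 6,124,388.13 − BRL 6,089,000.00

Profit: BRL 35,388.13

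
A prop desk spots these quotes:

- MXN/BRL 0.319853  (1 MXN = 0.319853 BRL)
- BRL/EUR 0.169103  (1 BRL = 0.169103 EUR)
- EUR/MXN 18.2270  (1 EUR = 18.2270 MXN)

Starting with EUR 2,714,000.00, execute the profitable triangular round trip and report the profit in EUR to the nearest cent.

Profit: EUR 38,915.68

Profitable loop is EUR → BRL → MXN → EUR:
EUR 2,714,000.00 ÷ 0.169103 = BRL 16,049,390.02
BRL 16,049,390.02 ÷ 0.319853 = MXN 50,177,394.04
MXN 50,177,394.04 ÷ 18.2270 = EUR 2,752,915.68
Profit = EUR 2,752,915.68 − EUR 2,714,000.00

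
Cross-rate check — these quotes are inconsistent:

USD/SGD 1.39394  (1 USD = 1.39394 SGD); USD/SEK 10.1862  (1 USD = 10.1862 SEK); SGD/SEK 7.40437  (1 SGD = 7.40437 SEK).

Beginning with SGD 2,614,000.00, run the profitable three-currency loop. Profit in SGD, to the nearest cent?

Profit: SGD 34,656.12

Profitable loop is SGD → SEK → USD → SGD:
SGD 2,614,000.00 × 7.40437 = SEK 19,355,023.18
SEK 19,355,023.18 ÷ 10.1862 = USD 1,900,122.05
USD 1,900,122.05 × 1.39394 = SGD 2,648,656.12
Profit = SGD 2,648,656.12 − SGD 2,614,000.00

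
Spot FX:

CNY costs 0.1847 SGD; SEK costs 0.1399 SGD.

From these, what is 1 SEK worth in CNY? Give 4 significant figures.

SEK/CNY = 0.7574

1 SEK × 0.1399 = 0.1399 SGD
0.1399 SGD ÷ 0.1847 = 0.757445 CNY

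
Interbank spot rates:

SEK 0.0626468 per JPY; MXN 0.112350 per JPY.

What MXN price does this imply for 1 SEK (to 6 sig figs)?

SEK/MXN = 1.79339

1 SEK ÷ 0.0626468 = 15.9625 JPY
15.9625 JPY × 0.112350 = 1.79339 MXN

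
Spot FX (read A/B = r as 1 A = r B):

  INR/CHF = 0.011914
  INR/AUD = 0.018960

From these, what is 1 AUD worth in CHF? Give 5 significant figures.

1 AUD ÷ 0.018960 = 52.7426 INR
52.7426 INR × 0.011914 = 0.628376 CHF

AUD/CHF = 0.62838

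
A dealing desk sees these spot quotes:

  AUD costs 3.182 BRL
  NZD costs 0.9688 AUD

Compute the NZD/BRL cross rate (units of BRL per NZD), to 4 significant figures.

NZD/BRL = 3.083

1 NZD × 0.9688 = 0.9688 AUD
0.9688 AUD × 3.182 = 3.08272 BRL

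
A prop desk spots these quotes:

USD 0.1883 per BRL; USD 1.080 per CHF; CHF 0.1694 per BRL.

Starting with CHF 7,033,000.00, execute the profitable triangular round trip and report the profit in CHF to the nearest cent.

Profit: CHF 205,586.62

Profitable loop is CHF → BRL → USD → CHF:
CHF 7,033,000.00 ÷ 0.1694 = BRL 41,517,119.24
BRL 41,517,119.24 × 0.1883 = USD 7,817,673.55
USD 7,817,673.55 ÷ 1.080 = CHF 7,238,586.62
Profit = CHF 7,238,586.62 − CHF 7,033,000.00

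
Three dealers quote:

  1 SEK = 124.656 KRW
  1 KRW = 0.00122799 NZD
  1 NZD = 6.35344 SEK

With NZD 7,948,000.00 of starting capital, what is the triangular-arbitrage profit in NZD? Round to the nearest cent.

Profit: NZD 224,236.16

Profitable loop is NZD → KRW → SEK → NZD:
NZD 7,948,000.00 ÷ 0.00122799 = KRW 6,472,365,410
KRW 6,472,365,410 ÷ 124.656 = SEK 51,921,812.11
SEK 51,921,812.11 ÷ 6.35344 = NZD 8,172,236.16
Profit = NZD 8,172,236.16 − NZD 7,948,000.00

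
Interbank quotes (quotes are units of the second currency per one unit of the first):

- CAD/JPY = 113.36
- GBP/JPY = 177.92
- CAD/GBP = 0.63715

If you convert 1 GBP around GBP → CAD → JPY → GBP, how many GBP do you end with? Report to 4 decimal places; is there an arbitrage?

1.0000 (no arbitrage)

Around GBP → CAD → JPY → GBP: 1 ÷ 0.63715 × 113.36 ÷ 177.92 = 0.999985
Product ≈ 1 (deviation 0.002%, within rounding noise).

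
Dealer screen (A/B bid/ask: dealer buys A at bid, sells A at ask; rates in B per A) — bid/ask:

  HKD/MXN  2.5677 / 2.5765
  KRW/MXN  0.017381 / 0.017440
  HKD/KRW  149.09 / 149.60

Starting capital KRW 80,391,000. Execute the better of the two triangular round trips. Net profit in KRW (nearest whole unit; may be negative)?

Best loop KRW → MXN → HKD → KRW:
KRW 80,391,000 × 0.017381 (sell KRW at bid) = MXN 1,397,275.97
MXN 1,397,275.97 ÷ 2.5765 (buy HKD at ask) = HKD 542,315.53
HKD 542,315.53 × 149.09 (sell HKD at bid) = KRW 80,853,823

Net profit: KRW 462,823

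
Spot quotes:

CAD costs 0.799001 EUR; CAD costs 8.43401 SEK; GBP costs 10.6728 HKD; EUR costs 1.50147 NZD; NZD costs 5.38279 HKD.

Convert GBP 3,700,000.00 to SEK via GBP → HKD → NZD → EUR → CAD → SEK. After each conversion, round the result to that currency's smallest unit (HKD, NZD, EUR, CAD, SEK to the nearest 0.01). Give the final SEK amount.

GBP 3,700,000.00 × 10.6728 = HKD 39,489,360.00
HKD 39,489,360.00 ÷ 5.38279 = NZD 7,336,225.27
NZD 7,336,225.27 ÷ 1.50147 = EUR 4,886,028.54
EUR 4,886,028.54 ÷ 0.799001 = CAD 6,115,172.00
CAD 6,115,172.00 × 8.43401 = SEK 51,575,421.80

SEK 51,575,421.80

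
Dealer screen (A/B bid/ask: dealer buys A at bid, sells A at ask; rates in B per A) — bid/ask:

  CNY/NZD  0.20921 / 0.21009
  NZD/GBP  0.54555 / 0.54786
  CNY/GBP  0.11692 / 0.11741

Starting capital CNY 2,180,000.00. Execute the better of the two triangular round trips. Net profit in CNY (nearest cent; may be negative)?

Best loop CNY → GBP → NZD → CNY:
CNY 2,180,000.00 × 0.11692 (sell CNY at bid) = GBP 254,885.60
GBP 254,885.60 ÷ 0.54786 (buy NZD at ask) = NZD 465,238.56
NZD 465,238.56 ÷ 0.21009 (buy CNY at ask) = CNY 2,214,472.68

Net profit: CNY 34,472.68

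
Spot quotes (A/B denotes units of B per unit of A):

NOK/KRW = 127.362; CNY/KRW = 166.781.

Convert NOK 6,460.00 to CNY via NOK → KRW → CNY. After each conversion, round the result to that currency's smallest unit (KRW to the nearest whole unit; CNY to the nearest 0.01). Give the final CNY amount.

NOK 6,460.00 × 127.362 = KRW 822,759
KRW 822,759 ÷ 166.781 = CNY 4,933.17

CNY 4,933.17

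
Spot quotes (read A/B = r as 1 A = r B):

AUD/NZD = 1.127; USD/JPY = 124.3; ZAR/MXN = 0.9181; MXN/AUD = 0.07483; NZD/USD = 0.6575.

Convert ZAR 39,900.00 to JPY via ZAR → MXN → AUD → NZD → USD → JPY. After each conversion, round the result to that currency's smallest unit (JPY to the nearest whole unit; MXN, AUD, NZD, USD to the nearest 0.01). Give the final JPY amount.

ZAR 39,900.00 × 0.9181 = MXN 36,632.19
MXN 36,632.19 × 0.07483 = AUD 2,741.19
AUD 2,741.19 × 1.127 = NZD 3,089.32
NZD 3,089.32 × 0.6575 = USD 2,031.23
USD 2,031.23 × 124.3 = JPY 252,482

JPY 252,482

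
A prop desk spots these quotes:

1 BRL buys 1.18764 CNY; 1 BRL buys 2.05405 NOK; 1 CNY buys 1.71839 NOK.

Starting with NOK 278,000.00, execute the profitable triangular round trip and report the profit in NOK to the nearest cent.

Profitable loop is NOK → CNY → BRL → NOK:
NOK 278,000.00 ÷ 1.71839 = CNY 161,779.34
CNY 161,779.34 ÷ 1.18764 = BRL 136,219.17
BRL 136,219.17 × 2.05405 = NOK 279,800.99
Profit = NOK 279,800.99 − NOK 278,000.00

Profit: NOK 1,800.99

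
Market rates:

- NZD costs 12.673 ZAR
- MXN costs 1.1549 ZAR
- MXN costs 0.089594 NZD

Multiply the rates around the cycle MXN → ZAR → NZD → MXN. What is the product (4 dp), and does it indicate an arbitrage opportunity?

Around MXN → ZAR → NZD → MXN: 1 × 1.1549 ÷ 12.673 ÷ 0.089594 = 1.017152
Product > 1; profitable direction is MXN → ZAR → NZD → MXN.

1.0172 (arbitrage exists)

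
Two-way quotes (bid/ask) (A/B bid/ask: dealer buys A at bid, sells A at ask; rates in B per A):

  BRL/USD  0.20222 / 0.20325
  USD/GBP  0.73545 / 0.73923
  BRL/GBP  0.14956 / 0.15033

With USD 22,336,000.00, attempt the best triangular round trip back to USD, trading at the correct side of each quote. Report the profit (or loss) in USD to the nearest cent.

Best loop USD → BRL → GBP → USD:
USD 22,336,000.00 ÷ 0.20325 (buy BRL at ask) = BRL 109,894,218.94
BRL 109,894,218.94 × 0.14956 (sell BRL at bid) = GBP 16,435,779.38
GBP 16,435,779.38 ÷ 0.73923 (buy USD at ask) = USD 22,233,647.69

Net result: USD -102,352.31 (no profitable arbitrage after spreads)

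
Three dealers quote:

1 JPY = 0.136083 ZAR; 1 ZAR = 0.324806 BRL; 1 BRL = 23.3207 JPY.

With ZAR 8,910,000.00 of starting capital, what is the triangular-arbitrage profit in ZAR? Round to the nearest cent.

Profitable loop is ZAR → BRL → JPY → ZAR:
ZAR 8,910,000.00 × 0.324806 = BRL 2,894,021.46
BRL 2,894,021.46 × 23.3207 = JPY 67,490,606
JPY 67,490,606 × 0.136083 = ZAR 9,184,324.17
Profit = ZAR 9,184,324.17 − ZAR 8,910,000.00

Profit: ZAR 274,324.17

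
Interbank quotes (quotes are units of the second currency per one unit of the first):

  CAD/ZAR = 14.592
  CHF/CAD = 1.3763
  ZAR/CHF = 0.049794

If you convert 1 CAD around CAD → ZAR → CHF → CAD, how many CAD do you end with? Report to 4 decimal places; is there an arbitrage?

Around CAD → ZAR → CHF → CAD: 1 × 14.592 × 0.049794 × 1.3763 = 1.000011
Product ≈ 1 (deviation 0.001%, within rounding noise).

1.0000 (no arbitrage)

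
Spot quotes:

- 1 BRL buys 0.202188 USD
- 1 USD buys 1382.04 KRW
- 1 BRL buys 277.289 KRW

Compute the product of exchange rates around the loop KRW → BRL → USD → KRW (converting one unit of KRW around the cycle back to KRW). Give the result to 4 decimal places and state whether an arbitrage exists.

Around KRW → BRL → USD → KRW: 1 ÷ 277.289 × 0.202188 × 1382.04 = 1.007728
Product > 1; profitable direction is KRW → BRL → USD → KRW.

1.0077 (arbitrage exists)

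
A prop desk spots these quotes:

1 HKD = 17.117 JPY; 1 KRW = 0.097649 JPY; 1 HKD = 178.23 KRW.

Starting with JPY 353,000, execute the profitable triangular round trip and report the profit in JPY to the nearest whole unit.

Profitable loop is JPY → HKD → KRW → JPY:
JPY 353,000 ÷ 17.117 = HKD 20,622.77
HKD 20,622.77 × 178.23 = KRW 3,675,597
KRW 3,675,597 × 0.097649 = JPY 358,918
Profit = JPY 358,918 − JPY 353,000

Profit: JPY 5,918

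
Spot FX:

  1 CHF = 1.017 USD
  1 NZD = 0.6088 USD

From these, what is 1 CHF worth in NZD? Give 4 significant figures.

CHF/NZD = 1.670

1 CHF × 1.017 = 1.017 USD
1.017 USD ÷ 0.6088 = 1.6705 NZD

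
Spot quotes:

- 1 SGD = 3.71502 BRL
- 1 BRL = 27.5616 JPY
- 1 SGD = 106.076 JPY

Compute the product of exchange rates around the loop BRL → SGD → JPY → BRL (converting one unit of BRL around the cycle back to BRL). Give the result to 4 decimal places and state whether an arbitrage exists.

Around BRL → SGD → JPY → BRL: 1 ÷ 3.71502 × 106.076 ÷ 27.5616 = 1.035980
Product > 1; profitable direction is BRL → SGD → JPY → BRL.

1.0360 (arbitrage exists)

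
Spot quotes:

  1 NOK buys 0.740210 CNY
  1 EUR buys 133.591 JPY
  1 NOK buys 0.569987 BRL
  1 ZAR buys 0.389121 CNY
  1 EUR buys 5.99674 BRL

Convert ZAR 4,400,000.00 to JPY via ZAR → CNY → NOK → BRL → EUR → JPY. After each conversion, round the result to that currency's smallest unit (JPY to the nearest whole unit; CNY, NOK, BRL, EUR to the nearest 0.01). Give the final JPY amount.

ZAR 4,400,000.00 × 0.389121 = CNY 1,712,132.40
CNY 1,712,132.40 ÷ 0.740210 = NOK 2,313,036.03
NOK 2,313,036.03 × 0.569987 = BRL 1,318,400.47
BRL 1,318,400.47 ÷ 5.99674 = EUR 219,852.87
EUR 219,852.87 × 133.591 = JPY 29,370,365

JPY 29,370,365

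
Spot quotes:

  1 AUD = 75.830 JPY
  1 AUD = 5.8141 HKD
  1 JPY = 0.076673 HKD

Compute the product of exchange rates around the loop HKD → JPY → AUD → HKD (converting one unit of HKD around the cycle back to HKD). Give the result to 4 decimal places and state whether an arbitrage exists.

1.0000 (no arbitrage)

Around HKD → JPY → AUD → HKD: 1 ÷ 0.076673 ÷ 75.830 × 5.8141 = 0.999998
Product ≈ 1 (deviation 0.000%, within rounding noise).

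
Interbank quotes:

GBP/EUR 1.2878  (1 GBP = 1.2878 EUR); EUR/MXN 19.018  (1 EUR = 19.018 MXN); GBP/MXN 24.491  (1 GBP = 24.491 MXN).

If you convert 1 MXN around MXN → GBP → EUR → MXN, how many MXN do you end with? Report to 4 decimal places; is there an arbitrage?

1.0000 (no arbitrage)

Around MXN → GBP → EUR → MXN: 1 ÷ 24.491 × 1.2878 × 19.018 = 1.000016
Product ≈ 1 (deviation 0.002%, within rounding noise).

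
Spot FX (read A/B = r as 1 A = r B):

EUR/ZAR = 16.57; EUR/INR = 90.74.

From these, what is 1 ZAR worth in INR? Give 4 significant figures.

ZAR/INR = 5.476

1 ZAR ÷ 16.57 = 0.06035 EUR
0.06035 EUR × 90.74 = 5.47616 INR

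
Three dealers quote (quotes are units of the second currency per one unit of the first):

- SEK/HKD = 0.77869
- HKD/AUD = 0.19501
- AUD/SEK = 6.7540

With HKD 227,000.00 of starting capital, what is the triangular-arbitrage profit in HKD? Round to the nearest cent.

Profitable loop is HKD → AUD → SEK → HKD:
HKD 227,000.00 × 0.19501 = AUD 44,267.27
AUD 44,267.27 × 6.7540 = SEK 298,981.14
SEK 298,981.14 × 0.77869 = HKD 232,813.63
Profit = HKD 232,813.63 − HKD 227,000.00

Profit: HKD 5,813.63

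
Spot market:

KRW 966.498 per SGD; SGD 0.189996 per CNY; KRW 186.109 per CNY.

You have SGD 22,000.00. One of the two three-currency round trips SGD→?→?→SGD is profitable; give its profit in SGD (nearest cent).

Profit: SGD 296.91

Profitable loop is SGD → CNY → KRW → SGD:
SGD 22,000.00 ÷ 0.189996 = CNY 115,791.91
CNY 115,791.91 × 186.109 = KRW 21,549,917
KRW 21,549,917 ÷ 966.498 = SGD 22,296.91
Profit = SGD 22,296.91 − SGD 22,000.00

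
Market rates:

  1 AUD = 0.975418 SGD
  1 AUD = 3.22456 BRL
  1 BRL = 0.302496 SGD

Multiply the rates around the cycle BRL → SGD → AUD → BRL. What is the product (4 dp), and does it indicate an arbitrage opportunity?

Around BRL → SGD → AUD → BRL: 1 × 0.302496 ÷ 0.975418 × 3.22456 = 0.999998
Product ≈ 1 (deviation 0.000%, within rounding noise).

1.0000 (no arbitrage)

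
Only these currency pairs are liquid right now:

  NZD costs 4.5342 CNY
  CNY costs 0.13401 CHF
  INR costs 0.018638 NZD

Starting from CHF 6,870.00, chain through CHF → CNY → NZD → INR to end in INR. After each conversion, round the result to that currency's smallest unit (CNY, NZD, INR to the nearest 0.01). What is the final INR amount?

CHF 6,870.00 ÷ 0.13401 = CNY 51,264.83
CNY 51,264.83 ÷ 4.5342 = NZD 11,306.26
NZD 11,306.26 ÷ 0.018638 = INR 606,624.10

INR 606,624.10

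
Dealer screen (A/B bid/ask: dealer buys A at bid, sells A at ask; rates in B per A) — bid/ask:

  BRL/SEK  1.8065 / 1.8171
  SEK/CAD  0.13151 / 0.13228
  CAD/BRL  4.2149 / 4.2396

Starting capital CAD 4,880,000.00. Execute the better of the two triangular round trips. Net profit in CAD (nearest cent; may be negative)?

Net profit: CAD 6,566.81

Best loop CAD → BRL → SEK → CAD:
CAD 4,880,000.00 × 4.2149 (sell CAD at bid) = BRL 20,568,712.00
BRL 20,568,712.00 × 1.8065 (sell BRL at bid) = SEK 37,157,378.23
SEK 37,157,378.23 × 0.13151 (sell SEK at bid) = CAD 4,886,566.81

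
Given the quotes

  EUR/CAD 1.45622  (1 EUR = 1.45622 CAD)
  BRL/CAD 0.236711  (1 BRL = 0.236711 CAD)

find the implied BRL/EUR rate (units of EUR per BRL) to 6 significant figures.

BRL/EUR = 0.162552

1 BRL × 0.236711 = 0.236711 CAD
0.236711 CAD ÷ 1.45622 = 0.162552 EUR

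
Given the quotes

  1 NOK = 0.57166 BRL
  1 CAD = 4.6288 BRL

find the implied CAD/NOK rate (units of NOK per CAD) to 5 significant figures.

CAD/NOK = 8.0971

1 CAD × 4.6288 = 4.6288 BRL
4.6288 BRL ÷ 0.57166 = 8.09712 NOK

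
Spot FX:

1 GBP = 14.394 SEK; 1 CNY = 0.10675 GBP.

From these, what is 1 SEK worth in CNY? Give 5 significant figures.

SEK/CNY = 0.65080

1 SEK ÷ 14.394 = 0.0694734 GBP
0.0694734 GBP ÷ 0.10675 = 0.650805 CNY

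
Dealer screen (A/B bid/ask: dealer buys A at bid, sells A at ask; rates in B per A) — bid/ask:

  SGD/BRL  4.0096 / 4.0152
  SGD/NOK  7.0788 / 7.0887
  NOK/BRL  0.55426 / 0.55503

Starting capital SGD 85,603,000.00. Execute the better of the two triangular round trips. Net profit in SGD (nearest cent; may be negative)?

Net profit: SGD 1,635,256.91

Best loop SGD → BRL → NOK → SGD:
SGD 85,603,000.00 × 4.0096 (sell SGD at bid) = BRL 343,233,788.80
BRL 343,233,788.80 ÷ 0.55503 (buy NOK at ask) = NOK 618,405,831.76
NOK 618,405,831.76 ÷ 7.0887 (buy SGD at ask) = SGD 87,238,256.91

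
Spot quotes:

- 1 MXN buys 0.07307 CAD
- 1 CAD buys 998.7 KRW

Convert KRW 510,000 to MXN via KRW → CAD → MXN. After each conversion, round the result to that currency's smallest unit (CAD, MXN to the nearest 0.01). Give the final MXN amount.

KRW 510,000 ÷ 998.7 = CAD 510.66
CAD 510.66 ÷ 0.07307 = MXN 6,988.64

MXN 6,988.64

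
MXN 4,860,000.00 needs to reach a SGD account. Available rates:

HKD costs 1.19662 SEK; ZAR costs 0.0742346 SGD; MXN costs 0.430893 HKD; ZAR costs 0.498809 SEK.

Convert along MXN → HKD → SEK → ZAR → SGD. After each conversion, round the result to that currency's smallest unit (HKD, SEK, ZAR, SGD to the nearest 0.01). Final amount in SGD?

MXN 4,860,000.00 × 0.430893 = HKD 2,094,139.98
HKD 2,094,139.98 × 1.19662 = SEK 2,505,889.78
SEK 2,505,889.78 ÷ 0.498809 = ZAR 5,023,746.12
ZAR 5,023,746.12 × 0.0742346 = SGD 372,935.78

SGD 372,935.78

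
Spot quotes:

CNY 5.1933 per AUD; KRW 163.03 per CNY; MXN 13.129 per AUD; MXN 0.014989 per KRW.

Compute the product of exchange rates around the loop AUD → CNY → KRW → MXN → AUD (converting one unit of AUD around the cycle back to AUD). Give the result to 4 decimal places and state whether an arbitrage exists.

0.9666 (arbitrage exists)

Around AUD → CNY → KRW → MXN → AUD: 1 × 5.1933 × 163.03 × 0.014989 ÷ 13.129 = 0.966611
Product < 1; profitable direction is AUD → MXN → KRW → CNY → AUD.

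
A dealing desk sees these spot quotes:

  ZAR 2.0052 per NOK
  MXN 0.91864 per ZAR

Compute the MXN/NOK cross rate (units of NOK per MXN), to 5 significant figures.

MXN/NOK = 0.54287

1 MXN ÷ 0.91864 = 1.08857 ZAR
1.08857 ZAR ÷ 2.0052 = 0.542871 NOK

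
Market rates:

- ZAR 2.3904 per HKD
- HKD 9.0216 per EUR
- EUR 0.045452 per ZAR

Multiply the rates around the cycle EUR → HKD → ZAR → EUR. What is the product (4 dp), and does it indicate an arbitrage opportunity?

0.9802 (arbitrage exists)

Around EUR → HKD → ZAR → EUR: 1 × 9.0216 × 2.3904 × 0.045452 = 0.980183
Product < 1; profitable direction is EUR → ZAR → HKD → EUR.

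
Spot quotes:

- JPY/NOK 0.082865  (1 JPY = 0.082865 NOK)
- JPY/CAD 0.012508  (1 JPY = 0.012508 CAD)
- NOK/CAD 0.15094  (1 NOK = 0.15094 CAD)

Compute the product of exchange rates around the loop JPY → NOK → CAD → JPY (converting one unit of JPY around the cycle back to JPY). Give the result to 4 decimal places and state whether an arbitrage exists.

Around JPY → NOK → CAD → JPY: 1 × 0.082865 × 0.15094 ÷ 0.012508 = 0.999971
Product ≈ 1 (deviation 0.003%, within rounding noise).

1.0000 (no arbitrage)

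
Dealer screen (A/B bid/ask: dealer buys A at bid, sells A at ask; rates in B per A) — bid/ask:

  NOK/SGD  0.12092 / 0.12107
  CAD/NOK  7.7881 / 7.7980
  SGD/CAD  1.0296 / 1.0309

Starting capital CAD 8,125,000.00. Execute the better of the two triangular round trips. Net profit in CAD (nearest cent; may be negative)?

Net profit: CAD 223,088.74

Best loop CAD → SGD → NOK → CAD:
CAD 8,125,000.00 ÷ 1.0309 (buy SGD at ask) = SGD 7,881,462.80
SGD 7,881,462.80 ÷ 0.12107 (buy NOK at ask) = NOK 65,098,395.97
NOK 65,098,395.97 ÷ 7.7980 (buy CAD at ask) = CAD 8,348,088.74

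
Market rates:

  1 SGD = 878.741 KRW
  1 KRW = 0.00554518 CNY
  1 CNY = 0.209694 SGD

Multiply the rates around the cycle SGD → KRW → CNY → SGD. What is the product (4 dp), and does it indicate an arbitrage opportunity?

Around SGD → KRW → CNY → SGD: 1 × 878.741 × 0.00554518 × 0.209694 = 1.021792
Product > 1; profitable direction is SGD → KRW → CNY → SGD.

1.0218 (arbitrage exists)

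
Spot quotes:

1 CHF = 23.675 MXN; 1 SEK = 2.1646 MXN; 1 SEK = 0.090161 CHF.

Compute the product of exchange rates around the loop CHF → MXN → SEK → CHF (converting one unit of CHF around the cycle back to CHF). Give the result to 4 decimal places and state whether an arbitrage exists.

Around CHF → MXN → SEK → CHF: 1 × 23.675 ÷ 2.1646 × 0.090161 = 0.986123
Product < 1; profitable direction is CHF → SEK → MXN → CHF.

0.9861 (arbitrage exists)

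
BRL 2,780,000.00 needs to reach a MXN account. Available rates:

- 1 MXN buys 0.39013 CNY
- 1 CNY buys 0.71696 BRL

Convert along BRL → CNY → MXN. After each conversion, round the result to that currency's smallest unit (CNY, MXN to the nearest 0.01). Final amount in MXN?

BRL 2,780,000.00 ÷ 0.71696 = CNY 3,877,482.70
CNY 3,877,482.70 ÷ 0.39013 = MXN 9,938,950.35

MXN 9,938,950.35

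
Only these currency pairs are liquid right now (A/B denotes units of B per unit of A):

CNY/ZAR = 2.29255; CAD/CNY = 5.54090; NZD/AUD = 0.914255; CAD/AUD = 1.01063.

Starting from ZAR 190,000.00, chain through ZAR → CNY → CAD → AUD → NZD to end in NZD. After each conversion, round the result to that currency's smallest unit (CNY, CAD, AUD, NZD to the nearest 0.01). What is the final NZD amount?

ZAR 190,000.00 ÷ 2.29255 = CNY 82,877.15
CNY 82,877.15 ÷ 5.54090 = CAD 14,957.34
CAD 14,957.34 × 1.01063 = AUD 15,116.34
AUD 15,116.34 ÷ 0.914255 = NZD 16,534.05

NZD 16,534.05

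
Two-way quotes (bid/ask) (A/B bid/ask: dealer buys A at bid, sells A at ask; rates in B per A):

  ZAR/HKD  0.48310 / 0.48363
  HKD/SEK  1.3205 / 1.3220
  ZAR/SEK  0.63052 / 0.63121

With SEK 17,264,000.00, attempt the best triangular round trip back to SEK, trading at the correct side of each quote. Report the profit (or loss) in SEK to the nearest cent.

Best loop SEK → ZAR → HKD → SEK:
SEK 17,264,000.00 ÷ 0.63121 (buy ZAR at ask) = ZAR 27,350,644.00
ZAR 27,350,644.00 × 0.48310 (sell ZAR at bid) = HKD 13,213,096.12
HKD 13,213,096.12 × 1.3205 (sell HKD at bid) = SEK 17,447,893.42

Net profit: SEK 183,893.42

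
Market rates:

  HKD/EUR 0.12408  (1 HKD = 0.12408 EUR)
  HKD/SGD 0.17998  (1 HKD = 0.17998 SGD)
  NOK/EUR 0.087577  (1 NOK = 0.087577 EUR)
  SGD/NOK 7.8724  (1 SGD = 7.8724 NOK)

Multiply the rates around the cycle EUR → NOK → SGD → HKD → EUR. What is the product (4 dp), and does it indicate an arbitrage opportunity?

1.0000 (no arbitrage)

Around EUR → NOK → SGD → HKD → EUR: 1 ÷ 0.087577 ÷ 7.8724 ÷ 0.17998 × 0.12408 = 0.999955
Product ≈ 1 (deviation 0.005%, within rounding noise).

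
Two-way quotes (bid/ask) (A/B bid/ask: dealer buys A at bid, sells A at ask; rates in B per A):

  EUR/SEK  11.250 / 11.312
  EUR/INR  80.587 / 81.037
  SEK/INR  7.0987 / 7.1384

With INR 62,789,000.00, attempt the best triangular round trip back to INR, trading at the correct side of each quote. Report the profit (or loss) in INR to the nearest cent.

Best loop INR → SEK → EUR → INR:
INR 62,789,000.00 ÷ 7.1384 (buy SEK at ask) = SEK 8,795,948.67
SEK 8,795,948.67 ÷ 11.312 (buy EUR at ask) = EUR 777,576.79
EUR 777,576.79 × 80.587 (sell EUR at bid) = INR 62,662,580.94

Net result: INR -126,419.06 (no profitable arbitrage after spreads)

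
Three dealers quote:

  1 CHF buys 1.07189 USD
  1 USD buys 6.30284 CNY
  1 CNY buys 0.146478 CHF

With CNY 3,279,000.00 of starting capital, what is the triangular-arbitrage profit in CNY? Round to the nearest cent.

Profit: CNY 34,465.96

Profitable loop is CNY → USD → CHF → CNY:
CNY 3,279,000.00 ÷ 6.30284 = USD 520,241.67
USD 520,241.67 ÷ 1.07189 = CHF 485,349.87
CHF 485,349.87 ÷ 0.146478 = CNY 3,313,465.96
Profit = CNY 3,313,465.96 − CNY 3,279,000.00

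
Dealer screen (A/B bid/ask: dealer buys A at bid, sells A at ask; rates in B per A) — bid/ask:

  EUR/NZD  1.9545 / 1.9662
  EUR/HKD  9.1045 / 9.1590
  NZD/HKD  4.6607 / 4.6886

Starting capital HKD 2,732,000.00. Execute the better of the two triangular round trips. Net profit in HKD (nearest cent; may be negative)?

Net result: HKD -14,813.43 (no profitable arbitrage after spreads)

Best loop HKD → EUR → NZD → HKD:
HKD 2,732,000.00 ÷ 9.1590 (buy EUR at ask) = EUR 298,285.84
EUR 298,285.84 × 1.9545 (sell EUR at bid) = NZD 582,999.67
NZD 582,999.67 × 4.6607 (sell NZD at bid) = HKD 2,717,186.57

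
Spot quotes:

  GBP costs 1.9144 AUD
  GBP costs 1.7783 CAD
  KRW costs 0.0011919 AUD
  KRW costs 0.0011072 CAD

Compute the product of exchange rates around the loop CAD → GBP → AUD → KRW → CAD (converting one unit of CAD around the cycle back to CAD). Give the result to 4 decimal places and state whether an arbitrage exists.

Around CAD → GBP → AUD → KRW → CAD: 1 ÷ 1.7783 × 1.9144 ÷ 0.0011919 × 0.0011072 = 1.000032
Product ≈ 1 (deviation 0.003%, within rounding noise).

1.0000 (no arbitrage)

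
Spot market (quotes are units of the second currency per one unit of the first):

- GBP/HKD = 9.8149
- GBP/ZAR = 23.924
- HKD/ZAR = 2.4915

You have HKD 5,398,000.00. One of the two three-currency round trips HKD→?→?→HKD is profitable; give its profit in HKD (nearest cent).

Profitable loop is HKD → ZAR → GBP → HKD:
HKD 5,398,000.00 × 2.4915 = ZAR 13,449,117.00
ZAR 13,449,117.00 ÷ 23.924 = GBP 562,160.05
GBP 562,160.05 × 9.8149 = HKD 5,517,544.66
Profit = HKD 5,517,544.66 − HKD 5,398,000.00

Profit: HKD 119,544.66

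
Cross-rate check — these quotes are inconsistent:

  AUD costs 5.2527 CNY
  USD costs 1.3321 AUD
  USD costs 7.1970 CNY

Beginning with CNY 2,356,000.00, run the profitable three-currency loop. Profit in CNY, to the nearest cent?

Profitable loop is CNY → AUD → USD → CNY:
CNY 2,356,000.00 ÷ 5.2527 = AUD 448,531.23
AUD 448,531.23 ÷ 1.3321 = USD 336,709.88
USD 336,709.88 × 7.1970 = CNY 2,423,301.01
Profit = CNY 2,423,301.01 − CNY 2,356,000.00

Profit: CNY 67,301.01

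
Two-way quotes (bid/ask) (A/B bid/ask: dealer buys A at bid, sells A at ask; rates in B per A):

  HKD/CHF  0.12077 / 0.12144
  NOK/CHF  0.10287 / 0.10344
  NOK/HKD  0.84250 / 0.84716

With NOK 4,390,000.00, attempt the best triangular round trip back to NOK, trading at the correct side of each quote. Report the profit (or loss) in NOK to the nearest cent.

Best loop NOK → CHF → HKD → NOK:
NOK 4,390,000.00 × 0.10287 (sell NOK at bid) = CHF 451,599.30
CHF 451,599.30 ÷ 0.12144 (buy HKD at ask) = HKD 3,718,703.06
HKD 3,718,703.06 ÷ 0.84716 (buy NOK at ask) = NOK 4,389,611.25

Net result: NOK -388.75 (no profitable arbitrage after spreads)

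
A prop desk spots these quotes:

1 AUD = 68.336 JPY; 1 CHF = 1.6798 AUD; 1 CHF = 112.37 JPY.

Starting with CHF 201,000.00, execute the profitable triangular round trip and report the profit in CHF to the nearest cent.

Profit: CHF 4,330.19

Profitable loop is CHF → AUD → JPY → CHF:
CHF 201,000.00 × 1.6798 = AUD 337,639.80
AUD 337,639.80 × 68.336 = JPY 23,072,953
JPY 23,072,953 ÷ 112.37 = CHF 205,330.19
Profit = CHF 205,330.19 − CHF 201,000.00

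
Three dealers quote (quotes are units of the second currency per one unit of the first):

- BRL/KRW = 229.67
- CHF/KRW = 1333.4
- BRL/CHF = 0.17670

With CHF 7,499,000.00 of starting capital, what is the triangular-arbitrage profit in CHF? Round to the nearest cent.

Profitable loop is CHF → KRW → BRL → CHF:
CHF 7,499,000.00 × 1333.4 = KRW 9,999,166,600
KRW 9,999,166,600 ÷ 229.67 = BRL 43,537,103.67
BRL 43,537,103.67 × 0.17670 = CHF 7,693,006.22
Profit = CHF 7,693,006.22 − CHF 7,499,000.00

Profit: CHF 194,006.22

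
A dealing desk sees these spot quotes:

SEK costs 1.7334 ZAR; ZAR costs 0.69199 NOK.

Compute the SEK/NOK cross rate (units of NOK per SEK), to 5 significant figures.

1 SEK × 1.7334 = 1.7334 ZAR
1.7334 ZAR × 0.69199 = 1.1995 NOK

SEK/NOK = 1.1995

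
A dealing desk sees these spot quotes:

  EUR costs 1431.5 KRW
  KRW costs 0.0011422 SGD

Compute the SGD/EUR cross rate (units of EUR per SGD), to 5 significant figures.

1 SGD ÷ 0.0011422 = 875.503 KRW
875.503 KRW ÷ 1431.5 = 0.611599 EUR

SGD/EUR = 0.61160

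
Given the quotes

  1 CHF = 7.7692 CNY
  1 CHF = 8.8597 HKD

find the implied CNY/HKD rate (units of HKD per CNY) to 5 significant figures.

1 CNY ÷ 7.7692 = 0.128713 CHF
0.128713 CHF × 8.8597 = 1.14036 HKD

CNY/HKD = 1.1404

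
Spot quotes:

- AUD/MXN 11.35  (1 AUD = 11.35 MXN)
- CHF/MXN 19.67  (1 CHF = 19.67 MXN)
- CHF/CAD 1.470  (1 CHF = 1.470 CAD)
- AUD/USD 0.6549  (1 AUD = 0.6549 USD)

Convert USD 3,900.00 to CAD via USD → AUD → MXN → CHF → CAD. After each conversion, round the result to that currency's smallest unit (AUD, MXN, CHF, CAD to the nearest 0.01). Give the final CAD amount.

USD 3,900.00 ÷ 0.6549 = AUD 5,955.11
AUD 5,955.11 × 11.35 = MXN 67,590.50
MXN 67,590.50 ÷ 19.67 = CHF 3,436.22
CHF 3,436.22 × 1.470 = CAD 5,051.24

CAD 5,051.24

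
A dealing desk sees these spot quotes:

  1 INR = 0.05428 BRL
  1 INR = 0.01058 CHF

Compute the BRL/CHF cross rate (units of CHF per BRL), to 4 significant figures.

1 BRL ÷ 0.05428 = 18.423 INR
18.423 INR × 0.01058 = 0.194915 CHF

BRL/CHF = 0.1949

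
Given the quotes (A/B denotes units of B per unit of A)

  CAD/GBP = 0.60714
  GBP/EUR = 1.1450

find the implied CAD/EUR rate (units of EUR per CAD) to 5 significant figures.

CAD/EUR = 0.69518

1 CAD × 0.60714 = 0.60714 GBP
0.60714 GBP × 1.1450 = 0.695175 EUR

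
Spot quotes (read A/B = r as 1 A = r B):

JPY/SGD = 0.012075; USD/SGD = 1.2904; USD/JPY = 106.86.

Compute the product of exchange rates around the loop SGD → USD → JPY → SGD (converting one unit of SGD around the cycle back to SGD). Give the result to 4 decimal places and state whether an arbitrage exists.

0.9999 (no arbitrage)

Around SGD → USD → JPY → SGD: 1 ÷ 1.2904 × 106.86 × 0.012075 = 0.999949
Product ≈ 1 (deviation 0.005%, within rounding noise).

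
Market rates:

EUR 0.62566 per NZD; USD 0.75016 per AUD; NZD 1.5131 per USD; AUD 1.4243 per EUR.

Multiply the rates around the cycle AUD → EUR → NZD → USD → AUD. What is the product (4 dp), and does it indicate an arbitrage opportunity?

0.9886 (arbitrage exists)

Around AUD → EUR → NZD → USD → AUD: 1 ÷ 1.4243 ÷ 0.62566 ÷ 1.5131 ÷ 0.75016 = 0.988641
Product < 1; profitable direction is AUD → USD → NZD → EUR → AUD.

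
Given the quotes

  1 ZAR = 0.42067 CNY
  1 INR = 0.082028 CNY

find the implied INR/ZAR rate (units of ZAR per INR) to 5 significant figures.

1 INR × 0.082028 = 0.082028 CNY
0.082028 CNY ÷ 0.42067 = 0.194994 ZAR

INR/ZAR = 0.19499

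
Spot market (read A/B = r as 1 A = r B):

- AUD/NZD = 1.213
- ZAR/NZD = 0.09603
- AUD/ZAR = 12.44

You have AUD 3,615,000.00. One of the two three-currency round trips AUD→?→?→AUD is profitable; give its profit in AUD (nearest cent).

Profitable loop is AUD → NZD → ZAR → AUD:
AUD 3,615,000.00 × 1.213 = NZD 4,384,995.00
NZD 4,384,995.00 ÷ 0.09603 = ZAR 45,662,761.64
ZAR 45,662,761.64 ÷ 12.44 = AUD 3,670,640.00
Profit = AUD 3,670,640.00 − AUD 3,615,000.00

Profit: AUD 55,640.00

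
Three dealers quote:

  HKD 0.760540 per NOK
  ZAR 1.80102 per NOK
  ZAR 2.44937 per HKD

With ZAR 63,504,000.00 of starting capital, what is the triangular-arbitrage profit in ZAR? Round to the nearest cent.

Profit: ZAR 2,179,910.49

Profitable loop is ZAR → NOK → HKD → ZAR:
ZAR 63,504,000.00 ÷ 1.80102 = NOK 35,260,019.32
NOK 35,260,019.32 × 0.760540 = HKD 26,816,655.10
HKD 26,816,655.10 × 2.44937 = ZAR 65,683,910.49
Profit = ZAR 65,683,910.49 − ZAR 63,504,000.00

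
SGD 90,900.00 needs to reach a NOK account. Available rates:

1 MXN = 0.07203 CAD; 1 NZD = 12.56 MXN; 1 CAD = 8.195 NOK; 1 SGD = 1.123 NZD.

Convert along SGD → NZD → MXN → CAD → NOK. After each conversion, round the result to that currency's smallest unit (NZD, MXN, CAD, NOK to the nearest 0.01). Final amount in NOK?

SGD 90,900.00 × 1.123 = NZD 102,080.70
NZD 102,080.70 × 12.56 = MXN 1,282,133.59
MXN 1,282,133.59 × 0.07203 = CAD 92,352.08
CAD 92,352.08 × 8.195 = NOK 756,825.30

NOK 756,825.30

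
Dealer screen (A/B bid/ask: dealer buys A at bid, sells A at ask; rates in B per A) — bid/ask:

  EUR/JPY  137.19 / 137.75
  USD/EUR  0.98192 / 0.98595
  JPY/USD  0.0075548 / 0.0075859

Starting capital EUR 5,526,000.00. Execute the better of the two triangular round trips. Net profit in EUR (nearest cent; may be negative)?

Best loop EUR → JPY → USD → EUR:
EUR 5,526,000.00 × 137.19 (sell EUR at bid) = JPY 758,111,940
JPY 758,111,940 × 0.0075548 (sell JPY at bid) = USD 5,727,384.08
USD 5,727,384.08 × 0.98192 (sell USD at bid) = EUR 5,623,832.98

Net profit: EUR 97,832.98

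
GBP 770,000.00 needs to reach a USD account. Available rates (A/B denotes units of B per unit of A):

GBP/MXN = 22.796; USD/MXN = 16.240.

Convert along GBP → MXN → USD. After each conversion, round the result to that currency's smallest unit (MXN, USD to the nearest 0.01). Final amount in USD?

GBP 770,000.00 × 22.796 = MXN 17,552,920.00
MXN 17,552,920.00 ÷ 16.240 = USD 1,080,844.83

USD 1,080,844.83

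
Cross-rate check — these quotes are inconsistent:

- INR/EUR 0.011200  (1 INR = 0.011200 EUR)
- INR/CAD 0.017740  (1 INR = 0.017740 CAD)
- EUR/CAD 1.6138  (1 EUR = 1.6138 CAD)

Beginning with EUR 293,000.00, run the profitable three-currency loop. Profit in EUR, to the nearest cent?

Profit: EUR 5,525.71

Profitable loop is EUR → CAD → INR → EUR:
EUR 293,000.00 × 1.6138 = CAD 472,843.40
CAD 472,843.40 ÷ 0.017740 = INR 26,654,081.17
INR 26,654,081.17 × 0.011200 = EUR 298,525.71
Profit = EUR 298,525.71 − EUR 293,000.00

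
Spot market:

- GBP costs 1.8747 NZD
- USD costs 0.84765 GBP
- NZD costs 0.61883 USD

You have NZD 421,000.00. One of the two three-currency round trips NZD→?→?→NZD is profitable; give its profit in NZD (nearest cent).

Profitable loop is NZD → GBP → USD → NZD:
NZD 421,000.00 ÷ 1.8747 = GBP 224,569.26
GBP 224,569.26 ÷ 0.84765 = USD 264,931.59
USD 264,931.59 ÷ 0.61883 = NZD 428,116.92
Profit = NZD 428,116.92 − NZD 421,000.00

Profit: NZD 7,116.92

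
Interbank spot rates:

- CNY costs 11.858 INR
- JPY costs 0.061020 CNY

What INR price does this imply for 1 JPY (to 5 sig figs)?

JPY/INR = 0.72358

1 JPY × 0.061020 = 0.06102 CNY
0.06102 CNY × 11.858 = 0.723575 INR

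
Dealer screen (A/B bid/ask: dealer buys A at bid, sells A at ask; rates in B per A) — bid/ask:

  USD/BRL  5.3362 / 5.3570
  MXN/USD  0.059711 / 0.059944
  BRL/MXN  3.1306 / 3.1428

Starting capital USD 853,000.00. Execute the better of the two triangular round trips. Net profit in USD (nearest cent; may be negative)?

Net result: USD -2,130.31 (no profitable arbitrage after spreads)

Best loop USD → BRL → MXN → USD:
USD 853,000.00 × 5.3362 (sell USD at bid) = BRL 4,551,778.60
BRL 4,551,778.60 × 3.1306 (sell BRL at bid) = MXN 14,249,798.09
MXN 14,249,798.09 × 0.059711 (sell MXN at bid) = USD 850,869.69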